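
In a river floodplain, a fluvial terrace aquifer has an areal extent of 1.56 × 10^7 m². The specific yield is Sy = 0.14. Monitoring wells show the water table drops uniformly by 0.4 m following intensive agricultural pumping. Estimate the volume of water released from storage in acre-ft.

ΔV ≈ 708 acre-ft

ΔV = Sy × A × Δh = 0.14 × 1.56 × 10^7 m² × 0.4 m = 8.736 × 10^5 m³
ΔV = 8.736 × 10^5 m³ = 708.2 acre-ft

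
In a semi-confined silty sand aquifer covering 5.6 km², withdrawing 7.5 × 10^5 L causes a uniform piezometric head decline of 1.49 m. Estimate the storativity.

S ≈ 9 × 10^-5

A = 5.6 km² = 5.6 × 10^6 m²
ΔV = 7.5 × 10^5 L = 750 m³
S = ΔV / (A × Δh) = 750 m³ / (5.6 × 10^6 m² × 1.49 m) = 8.988 × 10^-5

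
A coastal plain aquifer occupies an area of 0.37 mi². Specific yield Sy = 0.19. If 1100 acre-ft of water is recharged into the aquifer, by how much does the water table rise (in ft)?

A = 0.37 mi² = 9.583 × 10^5 m²
ΔV = 1100 acre-ft = 1.357 × 10^6 m³
Δh = ΔV / (Sy × A) = 1.357 × 10^6 m³ / (0.19 × 9.583 × 10^5 m²) = 7.452 m
Δh = 7.452 m = 24.45 ft

Δh ≈ 24.4 ft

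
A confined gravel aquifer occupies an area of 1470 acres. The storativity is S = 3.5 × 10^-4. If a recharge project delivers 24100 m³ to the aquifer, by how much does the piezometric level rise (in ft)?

Δh ≈ 38 ft

A = 1470 acres = 5.949 × 10^6 m²
Δh = ΔV / (S × A) = 24100 m³ / (3.5 × 10^-4 × 5.949 × 10^6 m²) = 11.57 m
Δh = 11.57 m = 37.98 ft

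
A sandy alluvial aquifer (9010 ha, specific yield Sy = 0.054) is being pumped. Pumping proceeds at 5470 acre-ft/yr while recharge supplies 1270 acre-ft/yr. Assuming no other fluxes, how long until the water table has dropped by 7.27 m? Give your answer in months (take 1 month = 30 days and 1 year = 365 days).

A = 9010 ha = 9.01 × 10^7 m²
ΔV = Sy × A × Δh = 0.054 × 9.01 × 10^7 × 7.27 = 3.537 × 10^7 m³
Net withdrawal = 5470 − 1270 = 4200 acre-ft/yr = 14190 m³/d
t = ΔV / Q = 3.537 × 10^7 m³ / 14190 m³/d = 2492 d
t = 2492 d ≈ 83.07 months

t ≈ 83.1 months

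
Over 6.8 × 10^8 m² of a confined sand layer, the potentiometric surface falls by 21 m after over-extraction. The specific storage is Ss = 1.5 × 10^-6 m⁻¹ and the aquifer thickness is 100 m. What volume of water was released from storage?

S = Ss × b = 1.5 × 10^-6 m⁻¹ × 100 m = 1.5 × 10^-4
ΔV = S × A × Δh = 1.5 × 10^-4 × 6.8 × 10^8 m² × 21 m = 2.142 × 10^6 m³

ΔV ≈ 2.14 × 10^6 m³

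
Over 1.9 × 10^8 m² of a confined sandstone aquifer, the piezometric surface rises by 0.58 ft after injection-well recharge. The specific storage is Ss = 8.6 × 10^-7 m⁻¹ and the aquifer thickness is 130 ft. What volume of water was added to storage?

b = 130 ft = 39.62 m
S = Ss × b = 8.6 × 10^-7 m⁻¹ × 39.62 m = 3.408 × 10^-5
Δh = 0.58 ft = 0.1768 m
ΔV = S × A × Δh = 3.408 × 10^-5 × 1.9 × 10^8 m² × 0.1768 m = 1145 m³

ΔV ≈ 1140 m³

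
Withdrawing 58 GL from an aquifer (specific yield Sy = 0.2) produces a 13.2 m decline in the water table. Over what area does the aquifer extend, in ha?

ΔV = 58 GL = 5.8 × 10^7 m³
A = ΔV / (Sy × Δh) = 5.8 × 10^7 / (0.2 × 13.2) = 2.197 × 10^7 m²
A = 2.197 × 10^7 m² = 2197 ha

A ≈ 2200 ha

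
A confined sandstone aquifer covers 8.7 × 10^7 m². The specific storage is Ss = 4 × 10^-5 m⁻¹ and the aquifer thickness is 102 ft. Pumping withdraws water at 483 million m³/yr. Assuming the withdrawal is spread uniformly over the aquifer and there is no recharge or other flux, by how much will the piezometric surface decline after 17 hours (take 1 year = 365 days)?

b = 102 ft = 31.09 m
S = Ss × b = 4 × 10^-5 m⁻¹ × 31.09 m = 1.244 × 10^-3
Q = 483 million m³/yr = 1.323 × 10^6 m³/d
t = 17 hours = 0.7083 d
ΔV = Q × t = 1.323 × 10^6 m³/d × 0.7083 d = 9.373 × 10^5 m³
Δh = ΔV / (S × A) = 9.373 × 10^5 / (0.001244 × 8.7 × 10^7) = 8.664 m

Δh ≈ 8.66 m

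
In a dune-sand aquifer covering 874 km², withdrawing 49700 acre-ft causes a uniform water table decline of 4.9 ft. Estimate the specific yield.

A = 874 km² = 8.74 × 10^8 m²
Δh = 4.9 ft = 1.494 m
ΔV = 49700 acre-ft = 6.13 × 10^7 m³
Sy = ΔV / (A × Δh) = 6.13 × 10^7 m³ / (8.74 × 10^8 m² × 1.494 m) = 0.04696

Sy ≈ 0.047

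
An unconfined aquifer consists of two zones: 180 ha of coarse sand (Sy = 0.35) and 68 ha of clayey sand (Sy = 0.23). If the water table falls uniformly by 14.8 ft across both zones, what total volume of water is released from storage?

A₁ = 180 ha = 1.8 × 10^6 m²; A₂ = 68 ha = 6.8 × 10^5 m²
Δh = 14.8 ft = 4.511 m
ΔV₁ = 0.35 × 1.8 × 10^6 × 4.511 = 2.842 × 10^6 m³
ΔV₂ = 0.23 × 6.8 × 10^5 × 4.511 = 7.055 × 10^5 m³
ΔV = ΔV₁ + ΔV₂ = 3.547 × 10^6 m³

ΔV ≈ 3.55 × 10^6 m³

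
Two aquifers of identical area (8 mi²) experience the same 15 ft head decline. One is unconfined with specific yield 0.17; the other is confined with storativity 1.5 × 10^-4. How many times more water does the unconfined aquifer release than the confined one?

ΔV_u / ΔV_c ≈ 1130

A = 8 mi² = 2.072 × 10^7 m²
Δh = 15 ft = 4.572 m
Unconfined: ΔV_u = Sy × A × Δh = 0.17 × 2.072 × 10^7 × 4.572 = 1.61 × 10^7 m³
Confined: ΔV_c = S × A × Δh = 1.5 × 10^-4 × 2.072 × 10^7 × 4.572 = 14210 m³
Ratio = ΔV_u / ΔV_c = Sy / S = 0.17 / 1.5 × 10^-4 = 1133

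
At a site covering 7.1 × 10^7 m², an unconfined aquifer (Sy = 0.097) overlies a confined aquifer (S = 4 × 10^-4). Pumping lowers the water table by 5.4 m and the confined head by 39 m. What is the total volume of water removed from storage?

ΔV ≈ 3.83 × 10^7 m³

Unconfined: ΔV_u = Sy × A × Δh_u = 0.097 × 7.1 × 10^7 × 5.4 = 3.719 × 10^7 m³
Confined: ΔV_c = S × A × Δh_c = 4 × 10^-4 × 7.1 × 10^7 × 39 = 1.108 × 10^6 m³
Total ΔV = 3.719 × 10^7 + 1.108 × 10^6 = 3.83 × 10^7 m³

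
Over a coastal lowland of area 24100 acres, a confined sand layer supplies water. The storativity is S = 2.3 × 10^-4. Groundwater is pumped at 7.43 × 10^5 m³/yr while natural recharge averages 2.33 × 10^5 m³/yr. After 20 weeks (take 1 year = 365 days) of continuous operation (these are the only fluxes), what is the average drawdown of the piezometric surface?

Δh ≈ 8.72 m

A = 24100 acres = 9.753 × 10^7 m²
Net abstraction = 7.43 × 10^5 − 2.33 × 10^5 = 5.1 × 10^5 m³/yr
Q_net = 5.1 × 10^5 m³/yr = 1397 m³/d
t = 20 weeks = 140 d
ΔV = Q × t = 1397 m³/d × 140 d = 1.956 × 10^5 m³
Δh = ΔV / (S × A) = 1.956 × 10^5 / (2.3 × 10^-4 × 9.753 × 10^7) = 8.721 m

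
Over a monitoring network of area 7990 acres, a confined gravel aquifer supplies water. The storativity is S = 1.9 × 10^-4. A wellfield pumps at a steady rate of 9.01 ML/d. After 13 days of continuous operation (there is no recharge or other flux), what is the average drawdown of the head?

A = 7990 acres = 3.233 × 10^7 m²
Q = 9.01 ML/d = 9010 m³/d
ΔV = Q × t = 9010 m³/d × 13 d = 1.171 × 10^5 m³
Δh = ΔV / (S × A) = 1.171 × 10^5 / (1.9 × 10^-4 × 3.233 × 10^7) = 19.07 m

Δh ≈ 19.1 m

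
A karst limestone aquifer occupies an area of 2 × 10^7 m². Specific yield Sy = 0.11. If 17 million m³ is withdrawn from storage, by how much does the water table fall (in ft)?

Δh ≈ 25.4 ft

ΔV = 17 million m³ = 1.7 × 10^7 m³
Δh = ΔV / (Sy × A) = 1.7 × 10^7 m³ / (0.11 × 2 × 10^7 m²) = 7.727 m
Δh = 7.727 m = 25.35 ft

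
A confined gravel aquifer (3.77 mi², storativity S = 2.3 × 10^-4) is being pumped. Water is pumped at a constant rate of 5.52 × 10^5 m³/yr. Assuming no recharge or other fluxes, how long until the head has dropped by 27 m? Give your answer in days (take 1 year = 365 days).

t ≈ 40.1 days

A = 3.77 mi² = 9.764 × 10^6 m²
ΔV = S × A × Δh = 2.3 × 10^-4 × 9.764 × 10^6 × 27 = 60640 m³
Q = 5.52 × 10^5 m³/yr = 1512 m³/d
t = ΔV / Q = 60640 m³ / 1512 m³/d = 40.09 d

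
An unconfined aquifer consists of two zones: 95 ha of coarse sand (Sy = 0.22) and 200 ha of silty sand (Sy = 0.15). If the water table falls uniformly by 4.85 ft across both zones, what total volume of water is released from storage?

ΔV ≈ 7.52 × 10^5 m³

A₁ = 95 ha = 9.5 × 10^5 m²; A₂ = 200 ha = 2 × 10^6 m²
Δh = 4.85 ft = 1.478 m
ΔV₁ = 0.22 × 9.5 × 10^5 × 1.478 = 3.09 × 10^5 m³
ΔV₂ = 0.15 × 2 × 10^6 × 1.478 = 4.435 × 10^5 m³
ΔV = ΔV₁ + ΔV₂ = 7.524 × 10^5 m³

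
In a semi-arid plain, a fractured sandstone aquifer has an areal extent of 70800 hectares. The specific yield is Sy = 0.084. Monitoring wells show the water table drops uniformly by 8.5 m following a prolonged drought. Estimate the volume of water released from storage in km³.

A = 70800 hectares = 7.08 × 10^8 m²
ΔV = Sy × A × Δh = 0.084 × 7.08 × 10^8 m² × 8.5 m = 5.055 × 10^8 m³
ΔV = 5.055 × 10^8 m³ = 0.5055 km³

ΔV ≈ 0.506 km³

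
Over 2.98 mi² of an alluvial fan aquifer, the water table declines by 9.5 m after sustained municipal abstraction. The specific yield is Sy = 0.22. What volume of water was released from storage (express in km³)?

ΔV ≈ 0.0161 km³

A = 2.98 mi² = 7.718 × 10^6 m²
ΔV = Sy × A × Δh = 0.22 × 7.718 × 10^6 m² × 9.5 m = 1.613 × 10^7 m³
ΔV = 1.613 × 10^7 m³ = 0.01613 km³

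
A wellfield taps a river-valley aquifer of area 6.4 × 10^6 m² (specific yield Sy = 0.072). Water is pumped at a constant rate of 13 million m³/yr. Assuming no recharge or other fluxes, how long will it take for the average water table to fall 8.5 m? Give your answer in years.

t ≈ 0.301 years

ΔV = Sy × A × Δh = 0.072 × 6.4 × 10^6 × 8.5 = 3.917 × 10^6 m³
Q = 13 million m³/yr = 35620 m³/d
t = ΔV / Q = 3.917 × 10^6 m³ / 35620 m³/d = 110 d
t = 110 d ≈ 0.3013 years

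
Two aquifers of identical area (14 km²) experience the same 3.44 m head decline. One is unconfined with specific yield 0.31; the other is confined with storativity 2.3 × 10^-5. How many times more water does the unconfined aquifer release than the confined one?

ΔV_u / ΔV_c ≈ 13500

A = 14 km² = 1.4 × 10^7 m²
Unconfined: ΔV_u = Sy × A × Δh = 0.31 × 1.4 × 10^7 × 3.44 = 1.493 × 10^7 m³
Confined: ΔV_c = S × A × Δh = 2.3 × 10^-5 × 1.4 × 10^7 × 3.44 = 1108 m³
Ratio = ΔV_u / ΔV_c = Sy / S = 0.31 / 2.3 × 10^-5 = 13480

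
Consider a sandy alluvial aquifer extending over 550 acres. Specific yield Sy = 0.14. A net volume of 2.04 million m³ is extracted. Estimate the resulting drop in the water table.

A = 550 acres = 2.226 × 10^6 m²
ΔV = 2.04 million m³ = 2.04 × 10^6 m³
Δh = ΔV / (Sy × A) = 2.04 × 10^6 m³ / (0.14 × 2.226 × 10^6 m²) = 6.547 m

Δh ≈ 6.55 m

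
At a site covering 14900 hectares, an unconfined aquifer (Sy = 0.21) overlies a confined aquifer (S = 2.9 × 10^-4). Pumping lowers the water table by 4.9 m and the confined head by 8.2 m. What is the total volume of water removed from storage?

ΔV ≈ 1.54 × 10^8 m³

A = 14900 hectares = 1.49 × 10^8 m²
Unconfined: ΔV_u = Sy × A × Δh_u = 0.21 × 1.49 × 10^8 × 4.9 = 1.533 × 10^8 m³
Confined: ΔV_c = S × A × Δh_c = 2.9 × 10^-4 × 1.49 × 10^8 × 8.2 = 3.543 × 10^5 m³
Total ΔV = 1.533 × 10^8 + 3.543 × 10^5 = 1.537 × 10^8 m³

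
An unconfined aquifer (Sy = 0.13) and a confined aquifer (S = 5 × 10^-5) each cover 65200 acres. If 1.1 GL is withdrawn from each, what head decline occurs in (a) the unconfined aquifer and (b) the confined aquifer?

Δh_u ≈ 0.0321 m; Δh_c ≈ 83.4 m

A = 65200 acres = 2.639 × 10^8 m²
ΔV = 1.1 GL = 1.1 × 10^6 m³
Unconfined: Δh_u = ΔV/(Sy·A) = 1.1 × 10^6/(0.13 × 2.639 × 10^8) = 0.03207 m
Confined: Δh_c = ΔV/(S·A) = 1.1 × 10^6/(5 × 10^-5 × 2.639 × 10^8) = 83.38 m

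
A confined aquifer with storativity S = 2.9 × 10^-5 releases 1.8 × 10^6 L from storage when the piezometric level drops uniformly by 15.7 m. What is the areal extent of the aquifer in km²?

A ≈ 3.95 km²

ΔV = 1.8 × 10^6 L = 1800 m³
A = ΔV / (S × Δh) = 1800 / (2.9 × 10^-5 × 15.7) = 3.953 × 10^6 m²
A = 3.953 × 10^6 m² = 3.953 km²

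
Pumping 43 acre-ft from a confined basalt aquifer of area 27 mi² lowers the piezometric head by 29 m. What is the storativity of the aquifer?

A = 27 mi² = 6.993 × 10^7 m²
ΔV = 43 acre-ft = 53040 m³
S = ΔV / (A × Δh) = 53040 m³ / (6.993 × 10^7 m² × 29 m) = 2.615 × 10^-5

S ≈ 2.6 × 10^-5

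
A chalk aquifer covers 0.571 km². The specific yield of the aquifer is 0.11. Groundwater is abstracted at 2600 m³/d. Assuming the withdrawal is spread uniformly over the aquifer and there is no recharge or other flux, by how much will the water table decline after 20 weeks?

Δh ≈ 5.8 m

A = 0.571 km² = 5.71 × 10^5 m²
t = 20 weeks = 140 d
ΔV = Q × t = 2600 m³/d × 140 d = 3.64 × 10^5 m³
Δh = ΔV / (Sy × A) = 3.64 × 10^5 / (0.11 × 5.71 × 10^5) = 5.795 m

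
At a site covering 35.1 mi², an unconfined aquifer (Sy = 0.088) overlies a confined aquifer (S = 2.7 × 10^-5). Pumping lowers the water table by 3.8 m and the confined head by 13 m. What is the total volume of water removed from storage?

A = 35.1 mi² = 9.091 × 10^7 m²
Unconfined: ΔV_u = Sy × A × Δh_u = 0.088 × 9.091 × 10^7 × 3.8 = 3.04 × 10^7 m³
Confined: ΔV_c = S × A × Δh_c = 2.7 × 10^-5 × 9.091 × 10^7 × 13 = 31910 m³
Total ΔV = 3.04 × 10^7 + 31910 = 3.043 × 10^7 m³

ΔV ≈ 3.04 × 10^7 m³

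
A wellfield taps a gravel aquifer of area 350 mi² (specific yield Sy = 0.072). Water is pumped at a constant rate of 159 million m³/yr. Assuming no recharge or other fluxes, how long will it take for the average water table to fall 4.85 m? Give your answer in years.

t ≈ 1.99 years

A = 350 mi² = 9.065 × 10^8 m²
ΔV = Sy × A × Δh = 0.072 × 9.065 × 10^8 × 4.85 = 3.165 × 10^8 m³
Q = 159 million m³/yr = 4.356 × 10^5 m³/d
t = ΔV / Q = 3.165 × 10^8 m³ / 4.356 × 10^5 m³/d = 726.7 d
t = 726.7 d ≈ 1.991 years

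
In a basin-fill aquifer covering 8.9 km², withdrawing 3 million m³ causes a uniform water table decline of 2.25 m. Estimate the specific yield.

Sy ≈ 0.15

A = 8.9 km² = 8.9 × 10^6 m²
ΔV = 3 million m³ = 3 × 10^6 m³
Sy = ΔV / (A × Δh) = 3 × 10^6 m³ / (8.9 × 10^6 m² × 2.25 m) = 0.1498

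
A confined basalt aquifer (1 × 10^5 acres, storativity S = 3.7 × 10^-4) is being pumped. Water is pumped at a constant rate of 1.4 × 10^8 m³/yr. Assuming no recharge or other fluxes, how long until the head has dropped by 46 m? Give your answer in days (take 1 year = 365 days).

A = 1 × 10^5 acres = 4.047 × 10^8 m²
ΔV = S × A × Δh = 3.7 × 10^-4 × 4.047 × 10^8 × 46 = 6.888 × 10^6 m³
Q = 1.4 × 10^8 m³/yr = 3.836 × 10^5 m³/d
t = ΔV / Q = 6.888 × 10^6 m³ / 3.836 × 10^5 m³/d = 17.96 d

t ≈ 18 days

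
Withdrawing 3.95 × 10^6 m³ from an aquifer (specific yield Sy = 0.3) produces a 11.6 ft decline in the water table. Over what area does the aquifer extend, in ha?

A ≈ 372 ha

Δh = 11.6 ft = 3.536 m
A = ΔV / (Sy × Δh) = 3.95 × 10^6 / (0.3 × 3.536) = 3.724 × 10^6 m²
A = 3.724 × 10^6 m² = 372.4 ha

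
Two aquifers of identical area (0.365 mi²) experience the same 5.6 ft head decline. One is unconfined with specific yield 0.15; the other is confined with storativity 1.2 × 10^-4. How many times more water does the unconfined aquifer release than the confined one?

A = 0.365 mi² = 9.453 × 10^5 m²
Δh = 5.6 ft = 1.707 m
Unconfined: ΔV_u = Sy × A × Δh = 0.15 × 9.453 × 10^5 × 1.707 = 2.42 × 10^5 m³
Confined: ΔV_c = S × A × Δh = 1.2 × 10^-4 × 9.453 × 10^5 × 1.707 = 193.6 m³
Ratio = ΔV_u / ΔV_c = Sy / S = 0.15 / 1.2 × 10^-4 = 1250

ΔV_u / ΔV_c ≈ 1250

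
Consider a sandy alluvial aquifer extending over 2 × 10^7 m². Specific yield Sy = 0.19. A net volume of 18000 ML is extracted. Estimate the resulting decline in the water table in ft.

ΔV = 18000 ML = 1.8 × 10^7 m³
Δh = ΔV / (Sy × A) = 1.8 × 10^7 m³ / (0.19 × 2 × 10^7 m²) = 4.737 m
Δh = 4.737 m = 15.54 ft

Δh ≈ 15.5 ft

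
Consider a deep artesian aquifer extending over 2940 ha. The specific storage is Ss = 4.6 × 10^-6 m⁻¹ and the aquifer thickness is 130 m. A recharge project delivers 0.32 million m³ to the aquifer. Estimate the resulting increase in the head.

S = Ss × b = 4.6 × 10^-6 m⁻¹ × 130 m = 5.98 × 10^-4
A = 2940 ha = 2.94 × 10^7 m²
ΔV = 0.32 million m³ = 3.2 × 10^5 m³
Δh = ΔV / (S × A) = 3.2 × 10^5 m³ / (5.98 × 10^-4 × 2.94 × 10^7 m²) = 18.2 m

Δh ≈ 18.2 m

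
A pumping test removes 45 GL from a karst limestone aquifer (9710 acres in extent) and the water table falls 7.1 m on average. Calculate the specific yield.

Sy ≈ 0.16

A = 9710 acres = 3.929 × 10^7 m²
ΔV = 45 GL = 4.5 × 10^7 m³
Sy = ΔV / (A × Δh) = 4.5 × 10^7 m³ / (3.929 × 10^7 m² × 7.1 m) = 0.1613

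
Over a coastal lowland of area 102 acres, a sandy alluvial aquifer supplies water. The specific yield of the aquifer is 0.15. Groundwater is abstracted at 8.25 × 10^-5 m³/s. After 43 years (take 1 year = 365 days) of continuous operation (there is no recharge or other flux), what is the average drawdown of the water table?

A = 102 acres = 4.128 × 10^5 m²
Q = 8.25 × 10^-5 m³/s = 7.128 m³/d
t = 43 years = 15700 d
ΔV = Q × t = 7.128 m³/d × 15700 d = 1.119 × 10^5 m³
Δh = ΔV / (Sy × A) = 1.119 × 10^5 / (0.15 × 4.128 × 10^5) = 1.807 m

Δh ≈ 1.81 m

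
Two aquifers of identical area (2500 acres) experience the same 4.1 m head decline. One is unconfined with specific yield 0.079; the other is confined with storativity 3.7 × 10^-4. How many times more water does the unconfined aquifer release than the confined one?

A = 2500 acres = 1.012 × 10^7 m²
Unconfined: ΔV_u = Sy × A × Δh = 0.079 × 1.012 × 10^7 × 4.1 = 3.277 × 10^6 m³
Confined: ΔV_c = S × A × Δh = 3.7 × 10^-4 × 1.012 × 10^7 × 4.1 = 15350 m³
Ratio = ΔV_u / ΔV_c = Sy / S = 0.079 / 3.7 × 10^-4 = 213.5

ΔV_u / ΔV_c ≈ 214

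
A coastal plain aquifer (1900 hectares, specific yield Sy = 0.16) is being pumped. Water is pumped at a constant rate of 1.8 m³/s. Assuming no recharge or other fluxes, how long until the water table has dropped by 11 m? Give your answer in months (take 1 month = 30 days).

A = 1900 hectares = 1.9 × 10^7 m²
ΔV = Sy × A × Δh = 0.16 × 1.9 × 10^7 × 11 = 3.344 × 10^7 m³
Q = 1.8 m³/s = 1.555 × 10^5 m³/d
t = ΔV / Q = 3.344 × 10^7 m³ / 1.555 × 10^5 m³/d = 215 d
t = 215 d ≈ 7.167 months

t ≈ 7.17 months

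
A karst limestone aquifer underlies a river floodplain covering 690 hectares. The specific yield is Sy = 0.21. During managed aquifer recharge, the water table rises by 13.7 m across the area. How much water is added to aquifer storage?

A = 690 hectares = 6.9 × 10^6 m²
ΔV = Sy × A × Δh = 0.21 × 6.9 × 10^6 m² × 13.7 m = 1.985 × 10^7 m³

ΔV ≈ 1.99 × 10^7 m³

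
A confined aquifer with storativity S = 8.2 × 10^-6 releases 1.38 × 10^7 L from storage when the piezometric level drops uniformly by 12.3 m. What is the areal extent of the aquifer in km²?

A ≈ 137 km²

ΔV = 1.38 × 10^7 L = 13800 m³
A = ΔV / (S × Δh) = 13800 / (8.2 × 10^-6 × 12.3) = 1.368 × 10^8 m²
A = 1.368 × 10^8 m² = 136.8 km²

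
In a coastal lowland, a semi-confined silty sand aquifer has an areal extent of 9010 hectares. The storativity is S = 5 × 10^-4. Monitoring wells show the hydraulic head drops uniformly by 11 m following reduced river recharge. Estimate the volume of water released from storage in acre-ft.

ΔV ≈ 402 acre-ft

A = 9010 hectares = 9.01 × 10^7 m²
ΔV = S × A × Δh = 5 × 10^-4 × 9.01 × 10^7 m² × 11 m = 4.955 × 10^5 m³
ΔV = 4.955 × 10^5 m³ = 401.7 acre-ft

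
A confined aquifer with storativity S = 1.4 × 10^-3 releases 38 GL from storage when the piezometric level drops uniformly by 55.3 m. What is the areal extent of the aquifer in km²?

ΔV = 38 GL = 3.8 × 10^7 m³
A = ΔV / (S × Δh) = 3.8 × 10^7 / (0.0014 × 55.3) = 4.908 × 10^8 m²
A = 4.908 × 10^8 m² = 490.8 km²

A ≈ 491 km²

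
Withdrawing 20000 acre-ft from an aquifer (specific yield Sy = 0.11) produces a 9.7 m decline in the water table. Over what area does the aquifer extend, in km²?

A ≈ 23.1 km²

ΔV = 20000 acre-ft = 2.467 × 10^7 m³
A = ΔV / (Sy × Δh) = 2.467 × 10^7 / (0.11 × 9.7) = 2.312 × 10^7 m²
A = 2.312 × 10^7 m² = 23.12 km²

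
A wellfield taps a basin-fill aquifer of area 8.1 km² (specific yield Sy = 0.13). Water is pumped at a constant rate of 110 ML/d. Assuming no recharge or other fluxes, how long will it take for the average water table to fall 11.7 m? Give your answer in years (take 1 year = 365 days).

A = 8.1 km² = 8.1 × 10^6 m²
ΔV = Sy × A × Δh = 0.13 × 8.1 × 10^6 × 11.7 = 1.232 × 10^7 m³
Q = 110 ML/d = 1.1 × 10^5 m³/d
t = ΔV / Q = 1.232 × 10^7 m³ / 1.1 × 10^5 m³/d = 112 d
t = 112 d ≈ 0.3069 years

t ≈ 0.307 years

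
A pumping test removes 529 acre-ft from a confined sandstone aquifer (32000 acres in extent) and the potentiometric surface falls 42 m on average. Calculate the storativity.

A = 32000 acres = 1.295 × 10^8 m²
ΔV = 529 acre-ft = 6.525 × 10^5 m³
S = ΔV / (A × Δh) = 6.525 × 10^5 m³ / (1.295 × 10^8 m² × 42 m) = 1.2 × 10^-4

S ≈ 1.2 × 10^-4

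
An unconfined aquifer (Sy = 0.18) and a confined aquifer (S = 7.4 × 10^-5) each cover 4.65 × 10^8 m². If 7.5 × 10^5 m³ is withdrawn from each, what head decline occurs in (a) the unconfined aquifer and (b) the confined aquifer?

Δh_u ≈ 0.00896 m; Δh_c ≈ 21.8 m

Unconfined: Δh_u = ΔV/(Sy·A) = 7.5 × 10^5/(0.18 × 4.65 × 10^8) = 0.008961 m
Confined: Δh_c = ΔV/(S·A) = 7.5 × 10^5/(7.4 × 10^-5 × 4.65 × 10^8) = 21.8 m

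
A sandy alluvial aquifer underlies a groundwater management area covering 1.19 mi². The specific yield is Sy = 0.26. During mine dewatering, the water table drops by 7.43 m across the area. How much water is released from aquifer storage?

ΔV ≈ 5.95 × 10^6 m³

A = 1.19 mi² = 3.082 × 10^6 m²
ΔV = Sy × A × Δh = 0.26 × 3.082 × 10^6 m² × 7.43 m = 5.954 × 10^6 m³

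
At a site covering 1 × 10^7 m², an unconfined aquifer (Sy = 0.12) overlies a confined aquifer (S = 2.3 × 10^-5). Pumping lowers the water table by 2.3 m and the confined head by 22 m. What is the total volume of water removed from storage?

Unconfined: ΔV_u = Sy × A × Δh_u = 0.12 × 1 × 10^7 × 2.3 = 2.76 × 10^6 m³
Confined: ΔV_c = S × A × Δh_c = 2.3 × 10^-5 × 1 × 10^7 × 22 = 5060 m³
Total ΔV = 2.76 × 10^6 + 5060 = 2.765 × 10^6 m³

ΔV ≈ 2.77 × 10^6 m³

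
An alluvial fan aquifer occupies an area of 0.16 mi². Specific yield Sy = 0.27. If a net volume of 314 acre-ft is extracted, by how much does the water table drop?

A = 0.16 mi² = 4.144 × 10^5 m²
ΔV = 314 acre-ft = 3.873 × 10^5 m³
Δh = ΔV / (Sy × A) = 3.873 × 10^5 m³ / (0.27 × 4.144 × 10^5 m²) = 3.462 m

Δh ≈ 3.46 m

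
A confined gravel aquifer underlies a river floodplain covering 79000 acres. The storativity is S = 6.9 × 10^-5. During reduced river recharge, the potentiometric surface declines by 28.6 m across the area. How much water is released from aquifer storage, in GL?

ΔV ≈ 0.631 GL

A = 79000 acres = 3.197 × 10^8 m²
ΔV = S × A × Δh = 6.9 × 10^-5 × 3.197 × 10^8 m² × 28.6 m = 6.309 × 10^5 m³
ΔV = 6.309 × 10^5 m³ = 0.6309 GL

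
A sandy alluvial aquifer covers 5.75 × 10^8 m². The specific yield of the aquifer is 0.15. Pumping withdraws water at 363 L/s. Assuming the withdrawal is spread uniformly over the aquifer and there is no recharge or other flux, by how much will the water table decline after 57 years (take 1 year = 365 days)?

Δh ≈ 7.57 m

Q = 363 L/s = 31360 m³/d
t = 57 years = 20800 d
ΔV = Q × t = 31360 m³/d × 20800 d = 6.525 × 10^8 m³
Δh = ΔV / (Sy × A) = 6.525 × 10^8 / (0.15 × 5.75 × 10^8) = 7.565 m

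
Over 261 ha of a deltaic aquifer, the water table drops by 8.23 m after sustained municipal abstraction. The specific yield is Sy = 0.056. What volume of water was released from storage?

ΔV ≈ 1.2 × 10^6 m³

A = 261 ha = 2.61 × 10^6 m²
ΔV = Sy × A × Δh = 0.056 × 2.61 × 10^6 m² × 8.23 m = 1.203 × 10^6 m³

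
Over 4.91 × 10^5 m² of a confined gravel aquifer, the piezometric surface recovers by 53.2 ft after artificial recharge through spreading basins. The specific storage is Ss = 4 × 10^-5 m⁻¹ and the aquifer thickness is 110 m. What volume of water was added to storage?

S = Ss × b = 4 × 10^-5 m⁻¹ × 110 m = 4.4 × 10^-3
Δh = 53.2 ft = 16.22 m
ΔV = S × A × Δh = 0.0044 × 4.91 × 10^5 m² × 16.22 m = 35030 m³

ΔV ≈ 35000 m³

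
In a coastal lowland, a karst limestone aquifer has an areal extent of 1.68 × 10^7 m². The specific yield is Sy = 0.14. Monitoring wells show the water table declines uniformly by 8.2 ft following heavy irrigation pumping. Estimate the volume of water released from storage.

ΔV ≈ 5.88 × 10^6 m³

Δh = 8.2 ft = 2.499 m
ΔV = Sy × A × Δh = 0.14 × 1.68 × 10^7 m² × 2.499 m = 5.878 × 10^6 m³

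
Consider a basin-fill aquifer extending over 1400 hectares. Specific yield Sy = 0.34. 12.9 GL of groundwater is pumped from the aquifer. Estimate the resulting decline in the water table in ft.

Δh ≈ 8.89 ft

A = 1400 hectares = 1.4 × 10^7 m²
ΔV = 12.9 GL = 1.29 × 10^7 m³
Δh = ΔV / (Sy × A) = 1.29 × 10^7 m³ / (0.34 × 1.4 × 10^7 m²) = 2.71 m
Δh = 2.71 m = 8.891 ft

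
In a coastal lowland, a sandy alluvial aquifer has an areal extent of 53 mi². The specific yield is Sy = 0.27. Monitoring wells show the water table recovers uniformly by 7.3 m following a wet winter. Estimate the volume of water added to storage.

A = 53 mi² = 1.373 × 10^8 m²
ΔV = Sy × A × Δh = 0.27 × 1.373 × 10^8 m² × 7.3 m = 2.706 × 10^8 m³

ΔV ≈ 2.71 × 10^8 m³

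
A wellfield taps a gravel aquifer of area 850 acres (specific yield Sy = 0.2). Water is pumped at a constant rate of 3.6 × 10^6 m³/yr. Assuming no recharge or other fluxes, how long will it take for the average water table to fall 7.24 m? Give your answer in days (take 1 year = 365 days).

A = 850 acres = 3.44 × 10^6 m²
ΔV = Sy × A × Δh = 0.2 × 3.44 × 10^6 × 7.24 = 4.981 × 10^6 m³
Q = 3.6 × 10^6 m³/yr = 9863 m³/d
t = ΔV / Q = 4.981 × 10^6 m³ / 9863 m³/d = 505 d

t ≈ 505 days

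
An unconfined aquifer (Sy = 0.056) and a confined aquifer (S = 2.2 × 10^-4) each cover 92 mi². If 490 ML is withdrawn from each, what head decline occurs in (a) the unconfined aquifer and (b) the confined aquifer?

Δh_u ≈ 0.0367 m; Δh_c ≈ 9.35 m

A = 92 mi² = 2.383 × 10^8 m²
ΔV = 490 ML = 4.9 × 10^5 m³
Unconfined: Δh_u = ΔV/(Sy·A) = 4.9 × 10^5/(0.056 × 2.383 × 10^8) = 0.03672 m
Confined: Δh_c = ΔV/(S·A) = 4.9 × 10^5/(2.2 × 10^-4 × 2.383 × 10^8) = 9.347 m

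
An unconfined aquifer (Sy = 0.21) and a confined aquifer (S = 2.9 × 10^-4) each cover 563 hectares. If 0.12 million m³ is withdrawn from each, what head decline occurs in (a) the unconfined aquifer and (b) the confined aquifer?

Δh_u ≈ 0.101 m; Δh_c ≈ 73.5 m

A = 563 hectares = 5.63 × 10^6 m²
ΔV = 0.12 million m³ = 1.2 × 10^5 m³
Unconfined: Δh_u = ΔV/(Sy·A) = 1.2 × 10^5/(0.21 × 5.63 × 10^6) = 0.1015 m
Confined: Δh_c = ΔV/(S·A) = 1.2 × 10^5/(2.9 × 10^-4 × 5.63 × 10^6) = 73.5 m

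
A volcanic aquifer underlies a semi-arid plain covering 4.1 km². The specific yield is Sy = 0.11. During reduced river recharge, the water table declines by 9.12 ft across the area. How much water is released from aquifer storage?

ΔV ≈ 1.25 × 10^6 m³

A = 4.1 km² = 4.1 × 10^6 m²
Δh = 9.12 ft = 2.78 m
ΔV = Sy × A × Δh = 0.11 × 4.1 × 10^6 m² × 2.78 m = 1.254 × 10^6 m³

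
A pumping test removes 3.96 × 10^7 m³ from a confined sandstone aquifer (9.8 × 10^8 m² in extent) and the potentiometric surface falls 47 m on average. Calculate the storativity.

S ≈ 8.6 × 10^-4

S = ΔV / (A × Δh) = 3.96 × 10^7 m³ / (9.8 × 10^8 m² × 47 m) = 8.597 × 10^-4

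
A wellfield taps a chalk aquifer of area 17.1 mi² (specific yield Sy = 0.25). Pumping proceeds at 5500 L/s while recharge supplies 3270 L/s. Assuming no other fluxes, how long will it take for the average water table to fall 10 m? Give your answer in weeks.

A = 17.1 mi² = 4.429 × 10^7 m²
ΔV = Sy × A × Δh = 0.25 × 4.429 × 10^7 × 10 = 1.107 × 10^8 m³
Net withdrawal = 5500 − 3270 = 2230 L/s = 1.927 × 10^5 m³/d
t = ΔV / Q = 1.107 × 10^8 m³ / 1.927 × 10^5 m³/d = 574.7 d
t = 574.7 d ≈ 82.1 weeks

t ≈ 82.1 weeks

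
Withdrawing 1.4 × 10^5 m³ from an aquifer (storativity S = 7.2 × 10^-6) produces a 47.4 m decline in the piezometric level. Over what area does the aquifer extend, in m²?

A ≈ 4.1 × 10^8 m²

A = ΔV / (S × Δh) = 1.4 × 10^5 / (7.2 × 10^-6 × 47.4) = 4.102 × 10^8 m²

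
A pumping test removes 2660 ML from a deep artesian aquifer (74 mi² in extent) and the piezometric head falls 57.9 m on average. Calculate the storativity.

S ≈ 2.4 × 10^-4

A = 74 mi² = 1.917 × 10^8 m²
ΔV = 2660 ML = 2.66 × 10^6 m³
S = ΔV / (A × Δh) = 2.66 × 10^6 m³ / (1.917 × 10^8 m² × 57.9 m) = 2.397 × 10^-4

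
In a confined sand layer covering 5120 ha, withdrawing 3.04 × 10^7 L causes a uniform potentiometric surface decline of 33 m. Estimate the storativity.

S ≈ 1.8 × 10^-5

A = 5120 ha = 5.12 × 10^7 m²
ΔV = 3.04 × 10^7 L = 30400 m³
S = ΔV / (A × Δh) = 30400 m³ / (5.12 × 10^7 m² × 33 m) = 1.799 × 10^-5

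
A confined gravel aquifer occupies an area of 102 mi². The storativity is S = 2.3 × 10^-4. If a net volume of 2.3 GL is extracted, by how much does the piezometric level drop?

Δh ≈ 37.9 m

A = 102 mi² = 2.642 × 10^8 m²
ΔV = 2.3 GL = 2.3 × 10^6 m³
Δh = ΔV / (S × A) = 2.3 × 10^6 m³ / (2.3 × 10^-4 × 2.642 × 10^8 m²) = 37.85 m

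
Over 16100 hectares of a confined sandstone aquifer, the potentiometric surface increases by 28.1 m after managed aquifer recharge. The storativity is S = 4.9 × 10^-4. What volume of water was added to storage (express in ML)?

A = 16100 hectares = 1.61 × 10^8 m²
ΔV = S × A × Δh = 4.9 × 10^-4 × 1.61 × 10^8 m² × 28.1 m = 2.217 × 10^6 m³
ΔV = 2.217 × 10^6 m³ = 2217 ML

ΔV ≈ 2220 ML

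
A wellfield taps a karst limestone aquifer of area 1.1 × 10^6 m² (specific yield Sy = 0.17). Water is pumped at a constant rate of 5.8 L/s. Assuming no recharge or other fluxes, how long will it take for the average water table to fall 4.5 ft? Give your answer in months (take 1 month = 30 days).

Δh = 4.5 ft = 1.372 m
ΔV = Sy × A × Δh = 0.17 × 1.1 × 10^6 × 1.372 = 2.565 × 10^5 m³
Q = 5.8 L/s = 501.1 m³/d
t = ΔV / Q = 2.565 × 10^5 m³ / 501.1 m³/d = 511.8 d
t = 511.8 d ≈ 17.06 months

t ≈ 17.1 months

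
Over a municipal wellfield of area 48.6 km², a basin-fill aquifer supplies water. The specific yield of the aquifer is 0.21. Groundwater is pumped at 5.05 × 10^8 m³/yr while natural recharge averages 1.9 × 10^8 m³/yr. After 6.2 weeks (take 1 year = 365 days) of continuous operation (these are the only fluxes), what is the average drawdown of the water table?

Δh ≈ 3.67 m

A = 48.6 km² = 4.86 × 10^7 m²
Net abstraction = 5.05 × 10^8 − 1.9 × 10^8 = 3.15 × 10^8 m³/yr
Q_net = 3.15 × 10^8 m³/yr = 8.63 × 10^5 m³/d
t = 6.2 weeks = 43.4 d
ΔV = Q × t = 8.63 × 10^5 m³/d × 43.4 d = 3.745 × 10^7 m³
Δh = ΔV / (Sy × A) = 3.745 × 10^7 / (0.21 × 4.86 × 10^7) = 3.67 m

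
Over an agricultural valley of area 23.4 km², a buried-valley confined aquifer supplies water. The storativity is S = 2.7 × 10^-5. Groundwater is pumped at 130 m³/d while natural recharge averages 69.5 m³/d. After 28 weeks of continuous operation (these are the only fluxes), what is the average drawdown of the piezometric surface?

A = 23.4 km² = 2.34 × 10^7 m²
Net abstraction = 130 − 69.5 = 60.5 m³/d
t = 28 weeks = 196 d
ΔV = Q × t = 60.5 m³/d × 196 d = 11860 m³
Δh = ΔV / (S × A) = 11860 / (2.7 × 10^-5 × 2.34 × 10^7) = 18.77 m

Δh ≈ 18.8 m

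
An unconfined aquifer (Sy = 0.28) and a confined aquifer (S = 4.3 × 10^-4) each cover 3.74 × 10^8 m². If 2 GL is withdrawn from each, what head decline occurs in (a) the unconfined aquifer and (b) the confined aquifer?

ΔV = 2 GL = 2 × 10^6 m³
Unconfined: Δh_u = ΔV/(Sy·A) = 2 × 10^6/(0.28 × 3.74 × 10^8) = 0.0191 m
Confined: Δh_c = ΔV/(S·A) = 2 × 10^6/(4.3 × 10^-4 × 3.74 × 10^8) = 12.44 m

Δh_u ≈ 0.0191 m; Δh_c ≈ 12.4 m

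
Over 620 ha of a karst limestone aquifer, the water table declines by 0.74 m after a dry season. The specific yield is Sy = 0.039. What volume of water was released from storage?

ΔV ≈ 1.79 × 10^5 m³

A = 620 ha = 6.2 × 10^6 m²
ΔV = Sy × A × Δh = 0.039 × 6.2 × 10^6 m² × 0.74 m = 1.789 × 10^5 m³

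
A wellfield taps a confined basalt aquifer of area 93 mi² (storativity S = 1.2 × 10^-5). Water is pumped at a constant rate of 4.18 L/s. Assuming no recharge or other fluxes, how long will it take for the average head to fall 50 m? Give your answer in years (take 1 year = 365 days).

A = 93 mi² = 2.409 × 10^8 m²
ΔV = S × A × Δh = 1.2 × 10^-5 × 2.409 × 10^8 × 50 = 1.445 × 10^5 m³
Q = 4.18 L/s = 361.2 m³/d
t = ΔV / Q = 1.445 × 10^5 m³ / 361.2 m³/d = 400.2 d
t = 400.2 d ≈ 1.096 years

t ≈ 1.1 years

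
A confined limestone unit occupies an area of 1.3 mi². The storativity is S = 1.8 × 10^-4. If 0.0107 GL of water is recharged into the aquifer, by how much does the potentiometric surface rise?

Δh ≈ 17.7 m

A = 1.3 mi² = 3.367 × 10^6 m²
ΔV = 0.0107 GL = 10700 m³
Δh = ΔV / (S × A) = 10700 m³ / (1.8 × 10^-4 × 3.367 × 10^6 m²) = 17.66 m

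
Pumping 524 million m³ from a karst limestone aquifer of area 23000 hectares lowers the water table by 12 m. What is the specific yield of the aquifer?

A = 23000 hectares = 2.3 × 10^8 m²
ΔV = 524 million m³ = 5.24 × 10^8 m³
Sy = ΔV / (A × Δh) = 5.24 × 10^8 m³ / (2.3 × 10^8 m² × 12 m) = 0.1899

Sy ≈ 0.19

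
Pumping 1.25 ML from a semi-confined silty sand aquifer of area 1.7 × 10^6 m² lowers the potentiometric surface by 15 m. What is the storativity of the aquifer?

ΔV = 1.25 ML = 1250 m³
S = ΔV / (A × Δh) = 1250 m³ / (1.7 × 10^6 m² × 15 m) = 4.902 × 10^-5

S ≈ 4.9 × 10^-5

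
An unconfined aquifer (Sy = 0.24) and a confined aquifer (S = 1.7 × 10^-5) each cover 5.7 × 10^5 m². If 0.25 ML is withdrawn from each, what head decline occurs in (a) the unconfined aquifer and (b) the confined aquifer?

ΔV = 0.25 ML = 250 m³
Unconfined: Δh_u = ΔV/(Sy·A) = 250/(0.24 × 5.7 × 10^5) = 0.001827 m
Confined: Δh_c = ΔV/(S·A) = 250/(1.7 × 10^-5 × 5.7 × 10^5) = 25.8 m

Δh_u ≈ 0.00183 m; Δh_c ≈ 25.8 m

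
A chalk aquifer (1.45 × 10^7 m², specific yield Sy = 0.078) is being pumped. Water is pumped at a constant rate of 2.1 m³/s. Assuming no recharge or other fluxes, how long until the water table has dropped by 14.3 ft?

Δh = 14.3 ft = 4.359 m
ΔV = Sy × A × Δh = 0.078 × 1.45 × 10^7 × 4.359 = 4.93 × 10^6 m³
Q = 2.1 m³/s = 1.814 × 10^5 m³/d
t = ΔV / Q = 4.93 × 10^6 m³ / 1.814 × 10^5 m³/d = 27.17 d

t ≈ 27.2 days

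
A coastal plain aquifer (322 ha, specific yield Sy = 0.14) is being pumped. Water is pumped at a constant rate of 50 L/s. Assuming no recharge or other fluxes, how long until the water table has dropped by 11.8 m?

A = 322 ha = 3.22 × 10^6 m²
ΔV = Sy × A × Δh = 0.14 × 3.22 × 10^6 × 11.8 = 5.319 × 10^6 m³
Q = 50 L/s = 4320 m³/d
t = ΔV / Q = 5.319 × 10^6 m³ / 4320 m³/d = 1231 d

t ≈ 1230 days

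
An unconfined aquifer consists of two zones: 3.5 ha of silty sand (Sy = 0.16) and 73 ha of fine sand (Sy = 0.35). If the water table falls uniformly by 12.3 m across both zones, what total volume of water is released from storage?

A₁ = 3.5 ha = 35000 m²; A₂ = 73 ha = 7.3 × 10^5 m²
ΔV₁ = 0.16 × 35000 × 12.3 = 68880 m³
ΔV₂ = 0.35 × 7.3 × 10^5 × 12.3 = 3.143 × 10^6 m³
ΔV = ΔV₁ + ΔV₂ = 3.212 × 10^6 m³

ΔV ≈ 3.21 × 10^6 m³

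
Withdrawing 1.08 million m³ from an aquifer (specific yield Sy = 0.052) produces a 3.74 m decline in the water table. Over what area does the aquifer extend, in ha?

ΔV = 1.08 million m³ = 1.08 × 10^6 m³
A = ΔV / (Sy × Δh) = 1.08 × 10^6 / (0.052 × 3.74) = 5.553 × 10^6 m²
A = 5.553 × 10^6 m² = 555.3 ha

A ≈ 555 ha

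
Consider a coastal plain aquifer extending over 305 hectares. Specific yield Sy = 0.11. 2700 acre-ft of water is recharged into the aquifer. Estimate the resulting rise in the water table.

Δh ≈ 9.93 m

A = 305 hectares = 3.05 × 10^6 m²
ΔV = 2700 acre-ft = 3.33 × 10^6 m³
Δh = ΔV / (Sy × A) = 3.33 × 10^6 m³ / (0.11 × 3.05 × 10^6 m²) = 9.927 m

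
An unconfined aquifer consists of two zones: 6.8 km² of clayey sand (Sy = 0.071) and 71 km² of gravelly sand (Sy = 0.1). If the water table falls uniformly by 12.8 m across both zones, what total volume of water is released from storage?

A₁ = 6.8 km² = 6.8 × 10^6 m²; A₂ = 71 km² = 7.1 × 10^7 m²
ΔV₁ = 0.071 × 6.8 × 10^6 × 12.8 = 6.18 × 10^6 m³
ΔV₂ = 0.1 × 7.1 × 10^7 × 12.8 = 9.088 × 10^7 m³
ΔV = ΔV₁ + ΔV₂ = 9.706 × 10^7 m³

ΔV ≈ 9.71 × 10^7 m³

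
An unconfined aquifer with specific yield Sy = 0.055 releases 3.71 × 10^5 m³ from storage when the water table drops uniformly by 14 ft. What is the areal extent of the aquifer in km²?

A ≈ 1.58 km²

Δh = 14 ft = 4.267 m
A = ΔV / (Sy × Δh) = 3.71 × 10^5 / (0.055 × 4.267) = 1.581 × 10^6 m²
A = 1.581 × 10^6 m² = 1.581 km²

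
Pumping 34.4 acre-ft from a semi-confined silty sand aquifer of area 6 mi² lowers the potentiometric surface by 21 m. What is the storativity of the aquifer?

A = 6 mi² = 1.554 × 10^7 m²
ΔV = 34.4 acre-ft = 42430 m³
S = ΔV / (A × Δh) = 42430 m³ / (1.554 × 10^7 m² × 21 m) = 1.3 × 10^-4

S ≈ 1.3 × 10^-4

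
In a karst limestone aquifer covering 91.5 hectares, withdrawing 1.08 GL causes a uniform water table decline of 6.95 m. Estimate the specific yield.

A = 91.5 hectares = 9.15 × 10^5 m²
ΔV = 1.08 GL = 1.08 × 10^6 m³
Sy = ΔV / (A × Δh) = 1.08 × 10^6 m³ / (9.15 × 10^5 m² × 6.95 m) = 0.1698

Sy ≈ 0.17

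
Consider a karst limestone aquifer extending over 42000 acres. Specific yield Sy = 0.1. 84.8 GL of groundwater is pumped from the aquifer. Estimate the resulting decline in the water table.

Δh ≈ 4.99 m

A = 42000 acres = 1.7 × 10^8 m²
ΔV = 84.8 GL = 8.48 × 10^7 m³
Δh = ΔV / (Sy × A) = 8.48 × 10^7 m³ / (0.1 × 1.7 × 10^8 m²) = 4.989 m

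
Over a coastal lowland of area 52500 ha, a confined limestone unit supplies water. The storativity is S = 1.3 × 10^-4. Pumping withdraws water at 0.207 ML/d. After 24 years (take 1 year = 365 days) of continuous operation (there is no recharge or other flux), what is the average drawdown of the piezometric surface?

A = 52500 ha = 5.25 × 10^8 m²
Q = 0.207 ML/d = 207 m³/d
t = 24 years = 8760 d
ΔV = Q × t = 207 m³/d × 8760 d = 1.813 × 10^6 m³
Δh = ΔV / (S × A) = 1.813 × 10^6 / (1.3 × 10^-4 × 5.25 × 10^8) = 26.57 m

Δh ≈ 26.6 m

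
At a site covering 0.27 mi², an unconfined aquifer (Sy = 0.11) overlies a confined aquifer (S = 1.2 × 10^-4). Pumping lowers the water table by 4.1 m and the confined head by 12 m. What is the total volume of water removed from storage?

ΔV ≈ 3.16 × 10^5 m³

A = 0.27 mi² = 6.993 × 10^5 m²
Unconfined: ΔV_u = Sy × A × Δh_u = 0.11 × 6.993 × 10^5 × 4.1 = 3.154 × 10^5 m³
Confined: ΔV_c = S × A × Δh_c = 1.2 × 10^-4 × 6.993 × 10^5 × 12 = 1007 m³
Total ΔV = 3.154 × 10^5 + 1007 = 3.164 × 10^5 m³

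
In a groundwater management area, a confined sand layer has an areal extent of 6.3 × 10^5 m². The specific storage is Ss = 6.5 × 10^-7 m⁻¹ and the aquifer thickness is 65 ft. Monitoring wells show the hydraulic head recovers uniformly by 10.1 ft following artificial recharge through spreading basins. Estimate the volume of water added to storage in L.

b = 65 ft = 19.81 m
S = Ss × b = 6.5 × 10^-7 m⁻¹ × 19.81 m = 1.288 × 10^-5
Δh = 10.1 ft = 3.078 m
ΔV = S × A × Δh = 1.288 × 10^-5 × 6.3 × 10^5 m² × 3.078 m = 24.98 m³
ΔV = 24.98 m³ = 24980 L

ΔV ≈ 25000 L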